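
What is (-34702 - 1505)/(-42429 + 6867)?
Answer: 12069/11854 ≈ 1.0181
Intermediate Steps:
(-34702 - 1505)/(-42429 + 6867) = -36207/(-35562) = -36207*(-1/35562) = 12069/11854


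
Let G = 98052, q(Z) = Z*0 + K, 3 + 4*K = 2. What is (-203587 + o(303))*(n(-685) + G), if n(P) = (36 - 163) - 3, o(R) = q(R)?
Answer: -39871341389/2 ≈ -1.9936e+10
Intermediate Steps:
K = -¼ (K = -¾ + (¼)*2 = -¾ + ½ = -¼ ≈ -0.25000)
q(Z) = -¼ (q(Z) = Z*0 - ¼ = 0 - ¼ = -¼)
o(R) = -¼
n(P) = -130 (n(P) = -127 - 3 = -130)
(-203587 + o(303))*(n(-685) + G) = (-203587 - ¼)*(-130 + 98052) = -814349/4*97922 = -39871341389/2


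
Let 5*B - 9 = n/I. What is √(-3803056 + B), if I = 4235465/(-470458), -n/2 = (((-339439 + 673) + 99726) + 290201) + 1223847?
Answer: I*√232551472141412619/249145 ≈ 1935.6*I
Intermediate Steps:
n = -2550016 (n = -2*((((-339439 + 673) + 99726) + 290201) + 1223847) = -2*(((-338766 + 99726) + 290201) + 1223847) = -2*((-239040 + 290201) + 1223847) = -2*(51161 + 1223847) = -2*1275008 = -2550016)
I = -249145/27674 (I = 4235465*(-1/470458) = -249145/27674 ≈ -9.0029)
B = 70571385089/1245725 (B = 9/5 + (-2550016/(-249145/27674))/5 = 9/5 + (-2550016*(-27674/249145))/5 = 9/5 + (⅕)*(70569142784/249145) = 9/5 + 70569142784/1245725 = 70571385089/1245725 ≈ 56651.)
√(-3803056 + B) = √(-3803056 + 70571385089/1245725) = √(-4666990550511/1245725) = I*√232551472141412619/249145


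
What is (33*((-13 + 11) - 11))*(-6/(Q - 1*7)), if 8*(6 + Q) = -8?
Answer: -1287/7 ≈ -183.86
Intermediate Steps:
Q = -7 (Q = -6 + (⅛)*(-8) = -6 - 1 = -7)
(33*((-13 + 11) - 11))*(-6/(Q - 1*7)) = (33*((-13 + 11) - 11))*(-6/(-7 - 1*7)) = (33*(-2 - 11))*(-6/(-7 - 7)) = (33*(-13))*(-6/(-14)) = -(-2574)*(-1)/14 = -429*3/7 = -1287/7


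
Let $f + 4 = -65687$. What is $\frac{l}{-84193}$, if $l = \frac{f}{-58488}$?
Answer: $- \frac{21897}{1641426728} \approx -1.334 \cdot 10^{-5}$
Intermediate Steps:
$f = -65691$ ($f = -4 - 65687 = -65691$)
$l = \frac{21897}{19496}$ ($l = - \frac{65691}{-58488} = \left(-65691\right) \left(- \frac{1}{58488}\right) = \frac{21897}{19496} \approx 1.1232$)
$\frac{l}{-84193} = \frac{21897}{19496 \left(-84193\right)} = \frac{21897}{19496} \left(- \frac{1}{84193}\right) = - \frac{21897}{1641426728}$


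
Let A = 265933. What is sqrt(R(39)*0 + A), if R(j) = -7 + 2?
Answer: sqrt(265933) ≈ 515.69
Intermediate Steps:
R(j) = -5
sqrt(R(39)*0 + A) = sqrt(-5*0 + 265933) = sqrt(0 + 265933) = sqrt(265933)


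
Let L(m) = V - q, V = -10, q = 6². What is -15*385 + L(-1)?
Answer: -5821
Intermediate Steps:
q = 36
L(m) = -46 (L(m) = -10 - 1*36 = -10 - 36 = -46)
-15*385 + L(-1) = -15*385 - 46 = -5775 - 46 = -5821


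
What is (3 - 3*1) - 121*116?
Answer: -14036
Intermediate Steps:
(3 - 3*1) - 121*116 = (3 - 3) - 14036 = 0 - 14036 = -14036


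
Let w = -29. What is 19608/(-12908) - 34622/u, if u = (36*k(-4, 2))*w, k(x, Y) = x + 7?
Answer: 48186065/5053482 ≈ 9.5352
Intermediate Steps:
k(x, Y) = 7 + x
u = -3132 (u = (36*(7 - 4))*(-29) = (36*3)*(-29) = 108*(-29) = -3132)
19608/(-12908) - 34622/u = 19608/(-12908) - 34622/(-3132) = 19608*(-1/12908) - 34622*(-1/3132) = -4902/3227 + 17311/1566 = 48186065/5053482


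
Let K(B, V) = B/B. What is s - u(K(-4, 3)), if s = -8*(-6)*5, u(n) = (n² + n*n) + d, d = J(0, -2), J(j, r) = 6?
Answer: 232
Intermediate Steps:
d = 6
K(B, V) = 1
u(n) = 6 + 2*n² (u(n) = (n² + n*n) + 6 = (n² + n²) + 6 = 2*n² + 6 = 6 + 2*n²)
s = 240 (s = 48*5 = 240)
s - u(K(-4, 3)) = 240 - (6 + 2*1²) = 240 - (6 + 2*1) = 240 - (6 + 2) = 240 - 1*8 = 240 - 8 = 232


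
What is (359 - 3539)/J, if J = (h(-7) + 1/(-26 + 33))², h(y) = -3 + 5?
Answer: -10388/15 ≈ -692.53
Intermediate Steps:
h(y) = 2
J = 225/49 (J = (2 + 1/(-26 + 33))² = (2 + 1/7)² = (2 + ⅐)² = (15/7)² = 225/49 ≈ 4.5918)
(359 - 3539)/J = (359 - 3539)/(225/49) = -3180*49/225 = -10388/15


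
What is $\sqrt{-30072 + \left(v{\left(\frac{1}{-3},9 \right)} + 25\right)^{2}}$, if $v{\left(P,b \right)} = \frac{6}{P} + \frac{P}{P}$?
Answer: $22 i \sqrt{62} \approx 173.23 i$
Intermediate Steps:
$v{\left(P,b \right)} = 1 + \frac{6}{P}$ ($v{\left(P,b \right)} = \frac{6}{P} + 1 = 1 + \frac{6}{P}$)
$\sqrt{-30072 + \left(v{\left(\frac{1}{-3},9 \right)} + 25\right)^{2}} = \sqrt{-30072 + \left(\frac{6 + \frac{1}{-3}}{\frac{1}{-3}} + 25\right)^{2}} = \sqrt{-30072 + \left(\frac{6 - \frac{1}{3}}{- \frac{1}{3}} + 25\right)^{2}} = \sqrt{-30072 + \left(\left(-3\right) \frac{17}{3} + 25\right)^{2}} = \sqrt{-30072 + \left(-17 + 25\right)^{2}} = \sqrt{-30072 + 8^{2}} = \sqrt{-30072 + 64} = \sqrt{-30008} = 22 i \sqrt{62}$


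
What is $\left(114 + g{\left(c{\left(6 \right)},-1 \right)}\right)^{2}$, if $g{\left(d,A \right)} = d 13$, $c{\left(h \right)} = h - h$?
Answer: $12996$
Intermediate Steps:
$c{\left(h \right)} = 0$
$g{\left(d,A \right)} = 13 d$
$\left(114 + g{\left(c{\left(6 \right)},-1 \right)}\right)^{2} = \left(114 + 13 \cdot 0\right)^{2} = \left(114 + 0\right)^{2} = 114^{2} = 12996$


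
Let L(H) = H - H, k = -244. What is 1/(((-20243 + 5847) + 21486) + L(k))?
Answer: 1/7090 ≈ 0.00014104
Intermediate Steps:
L(H) = 0
1/(((-20243 + 5847) + 21486) + L(k)) = 1/(((-20243 + 5847) + 21486) + 0) = 1/((-14396 + 21486) + 0) = 1/(7090 + 0) = 1/7090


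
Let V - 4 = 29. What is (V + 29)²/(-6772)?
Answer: -961/1693 ≈ -0.56763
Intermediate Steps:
V = 33 (V = 4 + 29 = 33)
(V + 29)²/(-6772) = (33 + 29)²/(-6772) = 62²*(-1/6772) = 3844*(-1/6772) = -961/1693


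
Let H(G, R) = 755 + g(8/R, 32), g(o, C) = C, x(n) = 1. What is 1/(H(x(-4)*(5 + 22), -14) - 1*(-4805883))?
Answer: 1/4806670 ≈ 2.0804e-7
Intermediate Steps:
H(G, R) = 787 (H(G, R) = 755 + 32 = 787)
1/(H(x(-4)*(5 + 22), -14) - 1*(-4805883)) = 1/(787 - 1*(-4805883)) = 1/(787 + 4805883) = 1/4806670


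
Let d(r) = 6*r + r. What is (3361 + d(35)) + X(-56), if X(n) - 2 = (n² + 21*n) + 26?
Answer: 5594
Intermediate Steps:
d(r) = 7*r
X(n) = 28 + n² + 21*n (X(n) = 2 + ((n² + 21*n) + 26) = 2 + (26 + n² + 21*n) = 28 + n² + 21*n)
(3361 + d(35)) + X(-56) = (3361 + 7*35) + (28 + (-56)² + 21*(-56)) = (3361 + 245) + (28 + 3136 - 1176) = 3606 + 1988 = 5594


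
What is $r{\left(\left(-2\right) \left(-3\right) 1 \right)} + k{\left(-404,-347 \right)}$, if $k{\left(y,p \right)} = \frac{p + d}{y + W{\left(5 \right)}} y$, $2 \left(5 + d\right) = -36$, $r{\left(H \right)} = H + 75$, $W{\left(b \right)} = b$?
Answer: $- \frac{117161}{399} \approx -293.64$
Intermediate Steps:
$r{\left(H \right)} = 75 + H$
$d = -23$ ($d = -5 + \frac{1}{2} \left(-36\right) = -5 - 18 = -23$)
$k{\left(y,p \right)} = \frac{y \left(-23 + p\right)}{5 + y}$ ($k{\left(y,p \right)} = \frac{p - 23}{y + 5} y = \frac{-23 + p}{5 + y} y = \frac{y \left(-23 + p\right)}{5 + y}$)
$r{\left(\left(-2\right) \left(-3\right) 1 \right)} + k{\left(-404,-347 \right)} = \left(75 + \left(-2\right) \left(-3\right) 1\right) - \frac{404 \left(-23 - 347\right)}{5 - 404} = \left(75 + 6 \cdot 1\right) - 404 \frac{1}{-399} \left(-370\right) = \left(75 + 6\right) - \left(- \frac{404}{399}\right) \left(-370\right) = 81 - \frac{149480}{399} = - \frac{117161}{399}$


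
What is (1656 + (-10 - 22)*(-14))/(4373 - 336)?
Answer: 2104/4037 ≈ 0.52118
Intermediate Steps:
(1656 + (-10 - 22)*(-14))/(4373 - 336) = (1656 - 32*(-14))/4037 = (1656 + 448)*(1/4037) = 2104*(1/4037) = 2104/4037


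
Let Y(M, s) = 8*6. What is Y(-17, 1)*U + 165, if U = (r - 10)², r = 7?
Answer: 597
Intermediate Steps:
Y(M, s) = 48
U = 9 (U = (7 - 10)² = (-3)² = 9)
Y(-17, 1)*U + 165 = 48*9 + 165 = 432 + 165 = 597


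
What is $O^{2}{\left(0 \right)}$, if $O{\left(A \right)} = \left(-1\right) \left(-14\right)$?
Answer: $196$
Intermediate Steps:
$O{\left(A \right)} = 14$
$O^{2}{\left(0 \right)} = 14^{2} = 196$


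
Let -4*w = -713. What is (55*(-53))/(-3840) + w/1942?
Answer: 634541/745728 ≈ 0.85090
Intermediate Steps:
w = 713/4 (w = -1/4*(-713) = 713/4 ≈ 178.25)
(55*(-53))/(-3840) + w/1942 = (55*(-53))/(-3840) + (713/4)/1942 = -2915*(-1/3840) + (713/4)*(1/1942) = 583/768 + 713/7768 = 634541/745728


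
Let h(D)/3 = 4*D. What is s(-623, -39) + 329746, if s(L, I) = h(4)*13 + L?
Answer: 329747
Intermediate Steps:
h(D) = 12*D (h(D) = 3*(4*D) = 12*D)
s(L, I) = 624 + L (s(L, I) = (12*4)*13 + L = 48*13 + L = 624 + L)
s(-623, -39) + 329746 = (624 - 623) + 329746 = 1 + 329746 = 329747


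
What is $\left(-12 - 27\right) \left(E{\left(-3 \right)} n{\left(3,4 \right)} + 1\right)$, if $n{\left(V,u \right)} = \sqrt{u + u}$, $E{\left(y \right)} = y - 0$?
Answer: $-39 + 234 \sqrt{2} \approx 291.93$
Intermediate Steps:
$E{\left(y \right)} = y$ ($E{\left(y \right)} = y + 0 = y$)
$n{\left(V,u \right)} = \sqrt{2} \sqrt{u}$ ($n{\left(V,u \right)} = \sqrt{2 u} = \sqrt{2} \sqrt{u}$)
$\left(-12 - 27\right) \left(E{\left(-3 \right)} n{\left(3,4 \right)} + 1\right) = \left(-12 - 27\right) \left(- 3 \sqrt{2} \sqrt{4} + 1\right) = - 39 \left(- 3 \sqrt{2} \cdot 2 + 1\right) = - 39 \left(- 3 \cdot 2 \sqrt{2} + 1\right) = - 39 \left(- 6 \sqrt{2} + 1\right) = - 39 \left(1 - 6 \sqrt{2}\right) = -39 + 234 \sqrt{2}$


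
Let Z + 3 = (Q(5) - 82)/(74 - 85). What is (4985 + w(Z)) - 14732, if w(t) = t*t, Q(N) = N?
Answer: -9731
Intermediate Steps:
Z = 4 (Z = -3 + (5 - 82)/(74 - 85) = -3 - 77/(-11) = -3 - 77*(-1/11) = -3 + 7 = 4)
w(t) = t**2
(4985 + w(Z)) - 14732 = (4985 + 4**2) - 14732 = (4985 + 16) - 14732 = 5001 - 14732 = -9731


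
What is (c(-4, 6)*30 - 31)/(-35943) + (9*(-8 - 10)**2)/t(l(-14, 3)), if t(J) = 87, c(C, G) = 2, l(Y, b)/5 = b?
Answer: 34935755/1042347 ≈ 33.516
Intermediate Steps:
l(Y, b) = 5*b
(c(-4, 6)*30 - 31)/(-35943) + (9*(-8 - 10)**2)/t(l(-14, 3)) = (2*30 - 31)/(-35943) + (9*(-8 - 10)**2)/87 = (60 - 31)*(-1/35943) + (9*(-18)**2)*(1/87) = 29*(-1/35943) + (9*324)*(1/87) = -29/35943 + 2916*(1/87) = -29/35943 + 972/29 = 34935755/1042347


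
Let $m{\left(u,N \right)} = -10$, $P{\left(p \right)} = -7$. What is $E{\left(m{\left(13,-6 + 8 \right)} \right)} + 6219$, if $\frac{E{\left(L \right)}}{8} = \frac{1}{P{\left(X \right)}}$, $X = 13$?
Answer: $\frac{43525}{7} \approx 6217.9$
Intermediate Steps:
$E{\left(L \right)} = - \frac{8}{7}$ ($E{\left(L \right)} = \frac{8}{-7} = 8 \left(- \frac{1}{7}\right) = - \frac{8}{7}$)
$E{\left(m{\left(13,-6 + 8 \right)} \right)} + 6219 = - \frac{8}{7} + 6219 = \frac{43525}{7}$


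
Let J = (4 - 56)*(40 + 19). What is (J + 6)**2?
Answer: 9375844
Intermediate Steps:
J = -3068 (J = -52*59 = -3068)
(J + 6)**2 = (-3068 + 6)**2 = (-3062)**2 = 9375844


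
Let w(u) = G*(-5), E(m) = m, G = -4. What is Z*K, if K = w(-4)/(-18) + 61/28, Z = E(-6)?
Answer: -269/42 ≈ -6.4048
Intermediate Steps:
Z = -6
w(u) = 20 (w(u) = -4*(-5) = 20)
K = 269/252 (K = 20/(-18) + 61/28 = 20*(-1/18) + 61*(1/28) = -10/9 + 61/28 = 269/252 ≈ 1.0675)
Z*K = -6*269/252 = -269/42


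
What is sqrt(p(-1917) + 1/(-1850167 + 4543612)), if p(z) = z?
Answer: 4*I*sqrt(869197269875655)/2693445 ≈ 43.784*I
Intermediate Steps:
sqrt(p(-1917) + 1/(-1850167 + 4543612)) = sqrt(-1917 + 1/(-1850167 + 4543612)) = sqrt(-1917 + 1/2693445) = sqrt(-5163334064/2693445) = 4*I*sqrt(869197269875655)/2693445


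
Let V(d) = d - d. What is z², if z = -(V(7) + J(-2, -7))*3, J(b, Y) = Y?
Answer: 441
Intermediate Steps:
V(d) = 0
z = 21 (z = -(0 - 7)*3 = -(-7)*3 = -1*(-21) = 21)
z² = 21² = 441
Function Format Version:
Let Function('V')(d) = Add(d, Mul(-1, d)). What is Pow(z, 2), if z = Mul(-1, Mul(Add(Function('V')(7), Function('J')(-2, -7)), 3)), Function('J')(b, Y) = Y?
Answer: 441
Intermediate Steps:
Function('V')(d) = 0
z = 21 (z = Mul(-1, Mul(Add(0, -7), 3)) = Mul(-1, Mul(-7, 3)) = Mul(-1, -21) = 21)
Pow(z, 2) = Pow(21, 2) = 441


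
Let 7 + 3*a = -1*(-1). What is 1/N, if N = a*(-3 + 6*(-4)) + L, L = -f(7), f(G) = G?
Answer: 1/47 ≈ 0.021277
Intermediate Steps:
a = -2 (a = -7/3 + (-1*(-1))/3 = -7/3 + (⅓)*1 = -7/3 + ⅓ = -2)
L = -7 (L = -1*7 = -7)
N = 47 (N = -2*(-3 + 6*(-4)) - 7 = -2*(-3 - 24) - 7 = -2*(-27) - 7 = 54 - 7 = 47)
1/N = 1/47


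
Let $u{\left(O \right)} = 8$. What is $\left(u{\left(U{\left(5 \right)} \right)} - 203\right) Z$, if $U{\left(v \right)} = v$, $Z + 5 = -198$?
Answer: $39585$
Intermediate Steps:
$Z = -203$ ($Z = -5 - 198 = -203$)
$\left(u{\left(U{\left(5 \right)} \right)} - 203\right) Z = \left(8 - 203\right) \left(-203\right) = \left(-195\right) \left(-203\right) = 39585$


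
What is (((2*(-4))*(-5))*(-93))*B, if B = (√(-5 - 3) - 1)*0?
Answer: 0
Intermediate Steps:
B = 0 (B = (√(-8) - 1)*0 = (2*I*√2 - 1)*0 = (-1 + 2*I*√2)*0 = 0)
(((2*(-4))*(-5))*(-93))*B = (((2*(-4))*(-5))*(-93))*0 = (-8*(-5)*(-93))*0 = (40*(-93))*0 = -3720*0 = 0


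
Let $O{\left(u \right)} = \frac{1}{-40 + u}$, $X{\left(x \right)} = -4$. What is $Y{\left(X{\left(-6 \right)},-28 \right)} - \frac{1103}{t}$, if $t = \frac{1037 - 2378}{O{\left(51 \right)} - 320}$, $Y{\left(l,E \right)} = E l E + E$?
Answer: $- \frac{5617069}{1639} \approx -3427.1$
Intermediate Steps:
$Y{\left(l,E \right)} = E + l E^{2}$ ($Y{\left(l,E \right)} = l E^{2} + E = E + l E^{2}$)
$t = \frac{1639}{391}$ ($t = \frac{1037 - 2378}{\frac{1}{-40 + 51} - 320} = - \frac{1341}{\frac{1}{11} - 320} = - \frac{1341}{- \frac{3519}{11}} = \left(-1341\right) \left(- \frac{11}{3519}\right) = \frac{1639}{391} \approx 4.1918$)
$Y{\left(X{\left(-6 \right)},-28 \right)} - \frac{1103}{t} = - 28 \left(1 - -112\right) - \frac{1103}{\frac{1639}{391}} = - 28 \left(1 + 112\right) - \frac{431273}{1639} = \left(-28\right) 113 - \frac{431273}{1639} = -3164 - \frac{431273}{1639} = - \frac{5617069}{1639}$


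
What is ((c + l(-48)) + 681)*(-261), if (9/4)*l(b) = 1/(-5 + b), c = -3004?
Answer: 32134175/53 ≈ 6.0631e+5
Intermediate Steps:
l(b) = 4/(9*(-5 + b))
((c + l(-48)) + 681)*(-261) = ((-3004 + 4/(9*(-5 - 48))) + 681)*(-261) = ((-3004 + (4/9)/(-53)) + 681)*(-261) = ((-3004 + (4/9)*(-1/53)) + 681)*(-261) = ((-3004 - 4/477) + 681)*(-261) = (-1432912/477 + 681)*(-261) = -1108075/477*(-261) = 32134175/53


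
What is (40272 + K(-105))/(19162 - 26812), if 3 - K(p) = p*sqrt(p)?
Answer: -179/34 - 7*I*sqrt(105)/510 ≈ -5.2647 - 0.14064*I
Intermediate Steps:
K(p) = 3 - p**(3/2) (K(p) = 3 - p*sqrt(p) = 3 - p**(3/2))
(40272 + K(-105))/(19162 - 26812) = (40272 + (3 - (-105)**(3/2)))/(19162 - 26812) = (40272 + (3 - (-105)*I*sqrt(105)))/(-7650) = (40272 + (3 + 105*I*sqrt(105)))*(-1/7650) = (40275 + 105*I*sqrt(105))*(-1/7650) = -179/34 - 7*I*sqrt(105)/510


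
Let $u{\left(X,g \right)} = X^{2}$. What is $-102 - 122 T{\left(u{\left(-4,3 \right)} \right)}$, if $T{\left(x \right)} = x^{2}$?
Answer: $-31334$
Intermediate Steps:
$-102 - 122 T{\left(u{\left(-4,3 \right)} \right)} = -102 - 122 \left(\left(-4\right)^{2}\right)^{2} = -102 - 122 \cdot 16^{2} = -102 - 31232 = -31334$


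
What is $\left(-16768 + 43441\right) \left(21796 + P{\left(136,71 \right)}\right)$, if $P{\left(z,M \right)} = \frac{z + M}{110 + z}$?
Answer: $\frac{47673746493}{82} \approx 5.8139 \cdot 10^{8}$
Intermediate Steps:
$P{\left(z,M \right)} = \frac{M + z}{110 + z}$
$\left(-16768 + 43441\right) \left(21796 + P{\left(136,71 \right)}\right) = \left(-16768 + 43441\right) \left(21796 + \frac{71 + 136}{110 + 136}\right) = 26673 \left(21796 + \frac{1}{246} \cdot 207\right) = 26673 \left(21796 + \frac{69}{82}\right) = 26673 \cdot \frac{1787341}{82} = \frac{47673746493}{82}$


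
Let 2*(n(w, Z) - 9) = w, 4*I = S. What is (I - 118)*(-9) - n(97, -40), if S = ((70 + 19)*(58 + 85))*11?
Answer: -1255955/4 ≈ -3.1399e+5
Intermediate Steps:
S = 139997 (S = (89*143)*11 = 12727*11 = 139997)
I = 139997/4 (I = (1/4)*139997 = 139997/4 ≈ 34999.)
n(w, Z) = 9 + w/2
(I - 118)*(-9) - n(97, -40) = (139997/4 - 118)*(-9) - (9 + (1/2)*97) = (139525/4)*(-9) - (9 + 97/2) = -1255725/4 - 1*115/2 = -1255725/4 - 115/2 = -1255955/4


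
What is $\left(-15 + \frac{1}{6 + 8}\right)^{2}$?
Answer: $\frac{43681}{196} \approx 222.86$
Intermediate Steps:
$\left(-15 + \frac{1}{6 + 8}\right)^{2} = \left(-15 + \frac{1}{14}\right)^{2} = \left(- \frac{209}{14}\right)^{2} = \frac{43681}{196}$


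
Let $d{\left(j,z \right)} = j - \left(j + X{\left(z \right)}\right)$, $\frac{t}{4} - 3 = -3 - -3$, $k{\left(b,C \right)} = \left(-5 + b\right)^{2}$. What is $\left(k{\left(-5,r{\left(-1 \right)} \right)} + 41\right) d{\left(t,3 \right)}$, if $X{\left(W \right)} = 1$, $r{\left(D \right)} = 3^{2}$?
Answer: $-141$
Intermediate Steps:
$r{\left(D \right)} = 9$
$t = 12$ ($t = 12 + 4 \left(-3 - -3\right) = 12 + 4 \left(-3 + 3\right) = 12 + 4 \cdot 0 = 12 + 0 = 12$)
$d{\left(j,z \right)} = -1$ ($d{\left(j,z \right)} = j - \left(j + 1\right) = j - \left(1 + j\right) = -1$)
$\left(k{\left(-5,r{\left(-1 \right)} \right)} + 41\right) d{\left(t,3 \right)} = \left(\left(-5 - 5\right)^{2} + 41\right) \left(-1\right) = \left(\left(-10\right)^{2} + 41\right) \left(-1\right) = \left(100 + 41\right) \left(-1\right) = 141 \left(-1\right) = -141$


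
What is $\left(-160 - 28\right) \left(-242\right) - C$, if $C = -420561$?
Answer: $466057$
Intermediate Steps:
$\left(-160 - 28\right) \left(-242\right) - C = \left(-160 - 28\right) \left(-242\right) - -420561 = \left(-188\right) \left(-242\right) + 420561 = 45496 + 420561 = 466057$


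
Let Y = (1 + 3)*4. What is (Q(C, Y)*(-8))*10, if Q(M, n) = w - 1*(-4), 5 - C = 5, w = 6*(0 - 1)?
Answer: 160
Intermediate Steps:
w = -6 (w = 6*(-1) = -6)
C = 0 (C = 5 - 1*5 = 5 - 5 = 0)
Y = 16 (Y = 4*4 = 16)
Q(M, n) = -2 (Q(M, n) = -6 - 1*(-4) = -6 + 4 = -2)
(Q(C, Y)*(-8))*10 = -2*(-8)*10 = 16*10 = 160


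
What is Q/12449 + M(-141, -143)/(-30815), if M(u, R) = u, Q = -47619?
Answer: -1465624176/383615935 ≈ -3.8205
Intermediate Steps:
Q/12449 + M(-141, -143)/(-30815) = -47619/12449 - 141/(-30815) = -47619*1/12449 - 141*(-1/30815) = -47619/12449 + 141/30815 = -1465624176/383615935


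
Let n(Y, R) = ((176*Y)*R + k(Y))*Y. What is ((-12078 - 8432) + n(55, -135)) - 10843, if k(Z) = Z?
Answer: -71902328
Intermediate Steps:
n(Y, R) = Y*(Y + 176*R*Y) (n(Y, R) = ((176*Y)*R + Y)*Y = (176*R*Y + Y)*Y = (Y + 176*R*Y)*Y = Y*(Y + 176*R*Y))
((-12078 - 8432) + n(55, -135)) - 10843 = ((-12078 - 8432) + 55**2*(1 + 176*(-135))) - 10843 = (-20510 + 3025*(1 - 23760)) - 10843 = (-20510 + 3025*(-23759)) - 10843 = (-20510 - 71870975) - 10843 = -71891485 - 10843 = -71902328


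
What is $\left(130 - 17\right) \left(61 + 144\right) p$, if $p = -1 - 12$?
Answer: $-301145$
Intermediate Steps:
$p = -13$
$\left(130 - 17\right) \left(61 + 144\right) p = \left(130 - 17\right) \left(61 + 144\right) \left(-13\right) = 113 \cdot 205 \left(-13\right) = 23165 \left(-13\right) = -301145$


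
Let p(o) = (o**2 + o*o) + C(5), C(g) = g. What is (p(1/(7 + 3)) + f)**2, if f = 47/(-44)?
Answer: 18896409/1210000 ≈ 15.617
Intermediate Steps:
f = -47/44 (f = 47*(-1/44) = -47/44 ≈ -1.0682)
p(o) = 5 + 2*o**2 (p(o) = (o**2 + o*o) + 5 = (o**2 + o**2) + 5 = 2*o**2 + 5 = 5 + 2*o**2)
(p(1/(7 + 3)) + f)**2 = ((5 + 2*(1/(7 + 3))**2) - 47/44)**2 = ((5 + 2*(1/10)**2) - 47/44)**2 = ((5 + 2*(1/100)) - 47/44)**2 = ((5 + 1/50) - 47/44)**2 = (251/50 - 47/44)**2 = (4347/1100)**2 = 18896409/1210000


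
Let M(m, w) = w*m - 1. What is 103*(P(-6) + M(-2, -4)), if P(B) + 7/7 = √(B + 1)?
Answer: 618 + 103*I*√5 ≈ 618.0 + 230.31*I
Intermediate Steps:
M(m, w) = -1 + m*w (M(m, w) = m*w - 1 = -1 + m*w)
P(B) = -1 + √(1 + B) (P(B) = -1 + √(B + 1) = -1 + √(1 + B))
103*(P(-6) + M(-2, -4)) = 103*((-1 + √(1 - 6)) + (-1 - 2*(-4))) = 103*((-1 + √(-5)) + (-1 + 8)) = 103*((-1 + I*√5) + 7) = 103*(6 + I*√5) = 618 + 103*I*√5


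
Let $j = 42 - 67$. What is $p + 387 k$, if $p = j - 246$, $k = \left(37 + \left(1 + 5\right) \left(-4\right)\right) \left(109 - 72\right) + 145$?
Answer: $241991$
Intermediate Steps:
$j = -25$
$k = 626$ ($k = \left(37 + 6 \left(-4\right)\right) 37 + 145 = \left(37 - 24\right) 37 + 145 = 13 \cdot 37 + 145 = 481 + 145 = 626$)
$p = -271$ ($p = -25 - 246 = -271$)
$p + 387 k = -271 + 387 \cdot 626 = -271 + 242262 = 241991$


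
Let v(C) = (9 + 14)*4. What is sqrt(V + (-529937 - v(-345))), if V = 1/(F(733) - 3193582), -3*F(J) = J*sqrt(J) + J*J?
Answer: sqrt(-5362851973018 - 388511257*sqrt(733))/sqrt(10118035 + 733*sqrt(733)) ≈ 728.03*I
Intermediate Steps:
F(J) = -J**2/3 - J**(3/2)/3 (F(J) = -(J*sqrt(J) + J*J)/3 = -(J**(3/2) + J**2)/3 = -(J**2 + J**(3/2))/3 = -J**2/3 - J**(3/2)/3)
v(C) = 92 (v(C) = 23*4 = 92)
V = 1/(-10118035/3 - 733*sqrt(733)/3) (V = 1/((-1/3*733**2 - 733*sqrt(733)/3) - 3193582) = 1/((-1/3*537289 - 733*sqrt(733)/3) - 3193582) = 1/((-537289/3 - 733*sqrt(733)/3) - 3193582) = 1/(-10118035/3 - 733*sqrt(733)/3) ≈ -2.9592e-7)
sqrt(V + (-529937 - v(-345))) = sqrt((-10118035/34124746142796 + 733*sqrt(733)/34124746142796) + (-529937 - 1*92)) = sqrt((-10118035/34124746142796 + 733*sqrt(733)/34124746142796) + (-529937 - 92)) = sqrt((-10118035/34124746142796 + 733*sqrt(733)/34124746142796) - 530029) = sqrt(-18087105073330139119/34124746142796 + 733*sqrt(733)/34124746142796)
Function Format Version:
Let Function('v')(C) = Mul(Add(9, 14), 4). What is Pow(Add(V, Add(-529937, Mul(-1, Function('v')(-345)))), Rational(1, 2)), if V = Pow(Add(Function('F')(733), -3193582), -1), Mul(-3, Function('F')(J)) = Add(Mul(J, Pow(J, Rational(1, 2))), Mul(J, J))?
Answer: Mul(Pow(Add(-5362851973018, Mul(-388511257, Pow(733, Rational(1, 2)))), Rational(1, 2)), Pow(Add(10118035, Mul(733, Pow(733, Rational(1, 2)))), Rational(-1, 2))) ≈ Mul(728.03, I)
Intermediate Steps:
Function('F')(J) = Add(Mul(Rational(-1, 3), Pow(J, 2)), Mul(Rational(-1, 3), Pow(J, Rational(3, 2)))) (Function('F')(J) = Mul(Rational(-1, 3), Add(Mul(J, Pow(J, Rational(1, 2))), Mul(J, J))) = Mul(Rational(-1, 3), Add(Pow(J, Rational(3, 2)), Pow(J, 2))) = Mul(Rational(-1, 3), Add(Pow(J, 2), Pow(J, Rational(3, 2)))) = Add(Mul(Rational(-1, 3), Pow(J, 2)), Mul(Rational(-1, 3), Pow(J, Rational(3, 2)))))
Function('v')(C) = 92 (Function('v')(C) = Mul(23, 4) = 92)
V = Pow(Add(Rational(-10118035, 3), Mul(Rational(-733, 3), Pow(733, Rational(1, 2)))), -1) (V = Pow(Add(Add(Mul(Rational(-1, 3), Pow(733, 2)), Mul(Rational(-1, 3), Pow(733, Rational(3, 2)))), -3193582), -1) = Pow(Add(Add(Mul(Rational(-1, 3), 537289), Mul(Rational(-1, 3), Mul(733, Pow(733, Rational(1, 2))))), -3193582), -1) = Pow(Add(Add(Rational(-537289, 3), Mul(Rational(-733, 3), Pow(733, Rational(1, 2)))), -3193582), -1) = Pow(Add(Rational(-10118035, 3), Mul(Rational(-733, 3), Pow(733, Rational(1, 2)))), -1) ≈ -2.9592e-7)
Pow(Add(V, Add(-529937, Mul(-1, Function('v')(-345)))), Rational(1, 2)) = Pow(Add(Add(Rational(-10118035, 34124746142796), Mul(Rational(733, 34124746142796), Pow(733, Rational(1, 2)))), Add(-529937, Mul(-1, 92))), Rational(1, 2)) = Pow(Add(Add(Rational(-10118035, 34124746142796), Mul(Rational(733, 34124746142796), Pow(733, Rational(1, 2)))), Add(-529937, -92)), Rational(1, 2)) = Pow(Add(Add(Rational(-10118035, 34124746142796), Mul(Rational(733, 34124746142796), Pow(733, Rational(1, 2)))), -530029), Rational(1, 2)) = Pow(Add(Rational(-18087105073330139119, 34124746142796), Mul(Rational(733, 34124746142796), Pow(733, Rational(1, 2)))), Rational(1, 2))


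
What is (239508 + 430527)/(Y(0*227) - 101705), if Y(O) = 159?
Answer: -670035/101546 ≈ -6.5983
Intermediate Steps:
(239508 + 430527)/(Y(0*227) - 101705) = (239508 + 430527)/(159 - 101705) = 670035/(-101546) = 670035*(-1/101546) = -670035/101546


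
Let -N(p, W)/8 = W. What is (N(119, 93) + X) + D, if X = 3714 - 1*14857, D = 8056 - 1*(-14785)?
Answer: 10954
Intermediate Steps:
N(p, W) = -8*W
D = 22841 (D = 8056 + 14785 = 22841)
X = -11143 (X = 3714 - 14857 = -11143)
(N(119, 93) + X) + D = (-8*93 - 11143) + 22841 = (-744 - 11143) + 22841 = -11887 + 22841 = 10954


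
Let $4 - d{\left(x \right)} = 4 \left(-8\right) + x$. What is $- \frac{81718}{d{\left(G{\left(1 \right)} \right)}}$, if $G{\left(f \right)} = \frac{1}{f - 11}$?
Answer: $- \frac{817180}{361} \approx -2263.7$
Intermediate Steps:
$G{\left(f \right)} = \frac{1}{-11 + f}$
$d{\left(x \right)} = 36 - x$ ($d{\left(x \right)} = 4 - \left(4 \left(-8\right) + x\right) = 4 - \left(-32 + x\right) = 36 - x$)
$- \frac{81718}{d{\left(G{\left(1 \right)} \right)}} = - \frac{81718}{36 - \frac{1}{-11 + 1}} = - \frac{81718}{36 - \frac{1}{-10}} = - \frac{81718}{36 - - \frac{1}{10}} = - \frac{81718}{36 + \frac{1}{10}} = - \frac{81718}{\frac{361}{10}} = \left(-81718\right) \frac{10}{361} = - \frac{817180}{361}$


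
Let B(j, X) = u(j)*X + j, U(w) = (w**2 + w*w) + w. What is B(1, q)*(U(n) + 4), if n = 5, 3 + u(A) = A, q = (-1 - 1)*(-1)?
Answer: -177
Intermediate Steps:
q = 2 (q = -2*(-1) = 2)
u(A) = -3 + A
U(w) = w + 2*w**2 (U(w) = (w**2 + w**2) + w = 2*w**2 + w = w + 2*w**2)
B(j, X) = j + X*(-3 + j) (B(j, X) = (-3 + j)*X + j = X*(-3 + j) + j = j + X*(-3 + j))
B(1, q)*(U(n) + 4) = (1 + 2*(-3 + 1))*(5*(1 + 2*5) + 4) = (1 + 2*(-2))*(5*(1 + 10) + 4) = (1 - 4)*(5*11 + 4) = -3*(55 + 4) = -3*59 = -177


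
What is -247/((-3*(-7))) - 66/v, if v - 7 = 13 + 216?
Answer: -29839/2478 ≈ -12.042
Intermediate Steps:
v = 236 (v = 7 + (13 + 216) = 7 + 229 = 236)
-247/((-3*(-7))) - 66/v = -247/((-3*(-7))) - 66/236 = -247/21 - 66*1/236 = -247*1/21 - 33/118 = -247/21 - 33/118 = -29839/2478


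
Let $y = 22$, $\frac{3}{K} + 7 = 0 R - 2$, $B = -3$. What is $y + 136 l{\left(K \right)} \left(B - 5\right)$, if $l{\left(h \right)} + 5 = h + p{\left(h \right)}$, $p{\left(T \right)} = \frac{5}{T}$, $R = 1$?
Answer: $\frac{66434}{3} \approx 22145.0$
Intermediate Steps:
$K = - \frac{1}{3}$ ($K = \frac{3}{-7 + \left(0 \cdot 1 - 2\right)} = \frac{3}{-7 + \left(0 - 2\right)} = \frac{3}{-7 - 2} = \frac{3}{-9} = 3 \left(- \frac{1}{9}\right) = - \frac{1}{3} \approx -0.33333$)
$l{\left(h \right)} = -5 + h + \frac{5}{h}$ ($l{\left(h \right)} = -5 + \left(h + \frac{5}{h}\right) = -5 + h + \frac{5}{h}$)
$y + 136 l{\left(K \right)} \left(B - 5\right) = 22 + 136 \left(-5 - \frac{1}{3} + \frac{5}{- \frac{1}{3}}\right) \left(-3 - 5\right) = 22 + 136 \left(-5 - \frac{1}{3} + 5 \left(-3\right)\right) \left(-8\right) = 22 + 136 \left(-5 - \frac{1}{3} - 15\right) \left(-8\right) = 22 + 136 \left(\left(- \frac{61}{3}\right) \left(-8\right)\right) = 22 + 136 \cdot \frac{488}{3} = 22 + \frac{66368}{3} = \frac{66434}{3}$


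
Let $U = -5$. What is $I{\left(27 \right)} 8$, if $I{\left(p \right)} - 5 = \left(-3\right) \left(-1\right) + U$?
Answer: $24$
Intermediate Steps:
$I{\left(p \right)} = 3$ ($I{\left(p \right)} = 5 - 2 = 3$)
$I{\left(27 \right)} 8 = 3 \cdot 8 = 24$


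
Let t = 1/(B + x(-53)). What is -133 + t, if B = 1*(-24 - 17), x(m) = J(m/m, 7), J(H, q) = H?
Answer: -5321/40 ≈ -133.02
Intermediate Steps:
x(m) = 1 (x(m) = m/m = 1)
B = -41 (B = 1*(-41) = -41)
t = -1/40 (t = 1/(-41 + 1) = 1/(-40) = -1/40 ≈ -0.025000)
-133 + t = -133 - 1/40 = -5321/40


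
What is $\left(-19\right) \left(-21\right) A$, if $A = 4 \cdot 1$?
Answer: $1596$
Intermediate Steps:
$A = 4$
$\left(-19\right) \left(-21\right) A = \left(-19\right) \left(-21\right) 4 = 399 \cdot 4 = 1596$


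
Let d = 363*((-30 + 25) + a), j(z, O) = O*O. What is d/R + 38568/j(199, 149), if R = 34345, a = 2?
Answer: 1300441071/762493345 ≈ 1.7055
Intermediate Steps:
j(z, O) = O²
d = -1089 (d = 363*((-30 + 25) + 2) = 363*(-5 + 2) = 363*(-3) = -1089)
d/R + 38568/j(199, 149) = -1089/34345 + 38568/(149²) = -1089*1/34345 + 38568/22201 = -1089/34345 + 38568*(1/22201) = -1089/34345 + 38568/22201 = 1300441071/762493345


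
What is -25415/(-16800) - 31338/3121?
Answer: -89431637/10486560 ≈ -8.5282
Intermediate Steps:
-25415/(-16800) - 31338/3121 = -25415*(-1/16800) - 31338*1/3121 = 5083/3360 - 31338/3121 = -89431637/10486560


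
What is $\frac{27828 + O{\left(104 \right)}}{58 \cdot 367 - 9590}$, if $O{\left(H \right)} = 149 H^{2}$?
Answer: $\frac{24109}{172} \approx 140.17$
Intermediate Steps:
$\frac{27828 + O{\left(104 \right)}}{58 \cdot 367 - 9590} = \frac{27828 + 149 \cdot 104^{2}}{58 \cdot 367 - 9590} = \frac{27828 + 149 \cdot 10816}{21286 - 9590} = \frac{27828 + 1611584}{11696} = 1639412 \cdot \frac{1}{11696} = \frac{24109}{172}$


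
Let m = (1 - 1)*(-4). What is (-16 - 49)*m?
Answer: 0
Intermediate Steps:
m = 0 (m = 0*(-4) = 0)
(-16 - 49)*m = (-16 - 49)*0 = -65*0 = 0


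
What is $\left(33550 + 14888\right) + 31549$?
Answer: $79987$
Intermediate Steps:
$\left(33550 + 14888\right) + 31549 = 48438 + 31549 = 79987$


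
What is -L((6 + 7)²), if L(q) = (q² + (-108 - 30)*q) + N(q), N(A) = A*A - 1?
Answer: -33799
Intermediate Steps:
N(A) = -1 + A² (N(A) = A² - 1 = -1 + A²)
L(q) = -1 - 138*q + 2*q² (L(q) = (q² + (-108 - 30)*q) + (-1 + q²) = (q² - 138*q) + (-1 + q²) = -1 - 138*q + 2*q²)
-L((6 + 7)²) = -(-1 - 138*(6 + 7)² + 2*((6 + 7)²)²) = -(-1 - 138*13² + 2*(13²)²) = -(-1 - 138*169 + 2*169²) = -(-1 - 23322 + 2*28561) = -(-1 - 23322 + 57122) = -1*33799 = -33799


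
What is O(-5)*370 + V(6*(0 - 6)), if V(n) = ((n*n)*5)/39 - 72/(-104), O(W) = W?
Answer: -21881/13 ≈ -1683.2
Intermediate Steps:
V(n) = 9/13 + 5*n**2/39 (V(n) = (n**2*5)*(1/39) - 72*(-1/104) = (5*n**2)*(1/39) + 9/13 = 5*n**2/39 + 9/13 = 9/13 + 5*n**2/39)
O(-5)*370 + V(6*(0 - 6)) = -5*370 + (9/13 + 5*(6*(0 - 6))**2/39) = -1850 + (9/13 + 5*(6*(-6))**2/39) = -1850 + (9/13 + (5/39)*(-36)**2) = -1850 + (9/13 + (5/39)*1296) = -1850 + (9/13 + 2160/13) = -1850 + 2169/13 = -21881/13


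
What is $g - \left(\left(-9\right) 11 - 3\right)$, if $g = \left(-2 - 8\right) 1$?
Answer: $92$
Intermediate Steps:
$g = -10$ ($g = \left(-2 - 8\right) 1 = \left(-10\right) 1 = -10$)
$g - \left(\left(-9\right) 11 - 3\right) = -10 - \left(\left(-9\right) 11 - 3\right) = -10 - \left(-99 - 3\right) = -10 - -102 = -10 + 102 = 92$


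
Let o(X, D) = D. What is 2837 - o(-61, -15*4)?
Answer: 2897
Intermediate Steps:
2837 - o(-61, -15*4) = 2837 - (-15)*4 = 2837 - 1*(-60) = 2837 + 60 = 2897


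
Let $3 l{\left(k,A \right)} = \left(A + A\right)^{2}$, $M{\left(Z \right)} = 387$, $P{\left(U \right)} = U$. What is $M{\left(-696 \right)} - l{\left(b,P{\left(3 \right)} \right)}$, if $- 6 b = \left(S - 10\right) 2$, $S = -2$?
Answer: $375$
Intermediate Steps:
$b = 4$ ($b = - \frac{\left(-2 - 10\right) 2}{6} = - \frac{\left(-12\right) 2}{6} = \left(- \frac{1}{6}\right) \left(-24\right) = 4$)
$l{\left(k,A \right)} = \frac{4 A^{2}}{3}$ ($l{\left(k,A \right)} = \frac{\left(A + A\right)^{2}}{3} = \frac{\left(2 A\right)^{2}}{3} = \frac{4 A^{2}}{3}$)
$M{\left(-696 \right)} - l{\left(b,P{\left(3 \right)} \right)} = 387 - \frac{4 \cdot 3^{2}}{3} = 387 - \frac{4}{3} \cdot 9 = 387 - 12 = 375$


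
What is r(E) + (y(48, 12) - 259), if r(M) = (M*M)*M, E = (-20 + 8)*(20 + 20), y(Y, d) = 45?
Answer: -110592214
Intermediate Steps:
E = -480 (E = -12*40 = -480)
r(M) = M³ (r(M) = M²*M = M³)
r(E) + (y(48, 12) - 259) = (-480)³ + (45 - 259) = -110592000 - 214 = -110592214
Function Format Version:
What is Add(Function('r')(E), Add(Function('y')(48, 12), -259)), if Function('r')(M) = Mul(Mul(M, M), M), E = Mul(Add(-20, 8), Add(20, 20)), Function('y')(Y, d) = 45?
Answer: -110592214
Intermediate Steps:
E = -480 (E = Mul(-12, 40) = -480)
Function('r')(M) = Pow(M, 3) (Function('r')(M) = Mul(Pow(M, 2), M) = Pow(M, 3))
Add(Function('r')(E), Add(Function('y')(48, 12), -259)) = Add(Pow(-480, 3), Add(45, -259)) = Add(-110592000, -214) = -110592214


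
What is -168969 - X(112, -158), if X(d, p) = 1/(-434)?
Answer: -73332545/434 ≈ -1.6897e+5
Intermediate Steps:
X(d, p) = -1/434
-168969 - X(112, -158) = -168969 - 1*(-1/434) = -168969 + 1/434 = -73332545/434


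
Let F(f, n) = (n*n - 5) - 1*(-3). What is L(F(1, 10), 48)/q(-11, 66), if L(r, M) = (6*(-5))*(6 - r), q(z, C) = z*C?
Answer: -460/121 ≈ -3.8017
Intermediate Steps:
F(f, n) = -2 + n² (F(f, n) = (n² - 5) + 3 = (-5 + n²) + 3 = -2 + n²)
q(z, C) = C*z
L(r, M) = -180 + 30*r (L(r, M) = -30*(6 - r) = -180 + 30*r)
L(F(1, 10), 48)/q(-11, 66) = (-180 + 30*(-2 + 10²))/((66*(-11))) = (-180 + 30*(-2 + 100))/(-726) = (-180 + 30*98)*(-1/726) = (-180 + 2940)*(-1/726) = 2760*(-1/726) = -460/121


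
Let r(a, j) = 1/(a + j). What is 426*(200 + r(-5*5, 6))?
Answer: 1618374/19 ≈ 85178.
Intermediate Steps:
426*(200 + r(-5*5, 6)) = 426*(200 + 1/(-5*5 + 6)) = 426*(200 + 1/(-25 + 6)) = 426*(200 + 1/(-19)) = 426*(200 - 1/19) = 426*(3799/19) = 1618374/19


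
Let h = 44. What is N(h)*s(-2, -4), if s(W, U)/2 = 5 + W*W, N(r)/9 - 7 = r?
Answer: 8262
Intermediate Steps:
N(r) = 63 + 9*r
s(W, U) = 10 + 2*W**2 (s(W, U) = 2*(5 + W*W) = 2*(5 + W**2) = 10 + 2*W**2)
N(h)*s(-2, -4) = (63 + 9*44)*(10 + 2*(-2)**2) = (63 + 396)*(10 + 2*4) = 459*(10 + 8) = 459*18 = 8262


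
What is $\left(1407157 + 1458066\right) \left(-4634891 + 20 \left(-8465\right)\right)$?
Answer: $-13765078549593$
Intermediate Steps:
$\left(1407157 + 1458066\right) \left(-4634891 + 20 \left(-8465\right)\right) = 2865223 \left(-4634891 - 169300\right) = 2865223 \left(-4804191\right) = -13765078549593$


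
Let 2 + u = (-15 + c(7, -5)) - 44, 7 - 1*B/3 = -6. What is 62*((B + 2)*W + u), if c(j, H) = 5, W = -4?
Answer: -13640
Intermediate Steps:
B = 39 (B = 21 - 3*(-6) = 21 + 18 = 39)
u = -56 (u = -2 + ((-15 + 5) - 44) = -2 + (-10 - 44) = -2 - 54 = -56)
62*((B + 2)*W + u) = 62*((39 + 2)*(-4) - 56) = 62*(41*(-4) - 56) = 62*(-164 - 56) = 62*(-220) = -13640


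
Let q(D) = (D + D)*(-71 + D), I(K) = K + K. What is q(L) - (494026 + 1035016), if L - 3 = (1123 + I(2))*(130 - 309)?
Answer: 81417102418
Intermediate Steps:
I(K) = 2*K
L = -201730 (L = 3 + (1123 + 2*2)*(130 - 309) = 3 + (1123 + 4)*(-179) = 3 + 1127*(-179) = 3 - 201733 = -201730)
q(D) = 2*D*(-71 + D) (q(D) = (2*D)*(-71 + D) = 2*D*(-71 + D))
q(L) - (494026 + 1035016) = 2*(-201730)*(-71 - 201730) - (494026 + 1035016) = 2*(-201730)*(-201801) - 1*1529042 = 81418631460 - 1529042 = 81417102418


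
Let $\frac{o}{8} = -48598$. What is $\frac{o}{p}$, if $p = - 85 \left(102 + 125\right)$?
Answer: $\frac{388784}{19295} \approx 20.149$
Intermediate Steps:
$p = -19295$ ($p = \left(-85\right) 227 = -19295$)
$o = -388784$ ($o = 8 \left(-48598\right) = -388784$)
$\frac{o}{p} = - \frac{388784}{-19295} = \left(-388784\right) \left(- \frac{1}{19295}\right) = \frac{388784}{19295}$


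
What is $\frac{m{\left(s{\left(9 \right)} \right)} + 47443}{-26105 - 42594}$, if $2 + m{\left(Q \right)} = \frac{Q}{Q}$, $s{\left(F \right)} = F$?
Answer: $- \frac{47442}{68699} \approx -0.69058$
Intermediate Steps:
$m{\left(Q \right)} = -1$ ($m{\left(Q \right)} = -2 + \frac{Q}{Q} = -2 + 1 = -1$)
$\frac{m{\left(s{\left(9 \right)} \right)} + 47443}{-26105 - 42594} = \frac{-1 + 47443}{-26105 - 42594} = \frac{47442}{-68699} = 47442 \left(- \frac{1}{68699}\right) = - \frac{47442}{68699}$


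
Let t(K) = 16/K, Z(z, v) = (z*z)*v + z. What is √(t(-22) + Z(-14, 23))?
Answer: √543686/11 ≈ 67.032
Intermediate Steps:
Z(z, v) = z + v*z² (Z(z, v) = z²*v + z = v*z² + z = z + v*z²)
√(t(-22) + Z(-14, 23)) = √(16/(-22) - 14*(1 + 23*(-14))) = √(16*(-1/22) - 14*(1 - 322)) = √(-8/11 - 14*(-321)) = √(-8/11 + 4494) = √(49426/11) = √543686/11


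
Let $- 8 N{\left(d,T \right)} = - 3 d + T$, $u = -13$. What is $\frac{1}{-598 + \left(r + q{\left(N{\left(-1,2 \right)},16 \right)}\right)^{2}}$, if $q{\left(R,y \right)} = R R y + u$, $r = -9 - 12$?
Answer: $\frac{16}{2753} \approx 0.0058118$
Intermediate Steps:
$r = -21$
$N{\left(d,T \right)} = - \frac{T}{8} + \frac{3 d}{8}$ ($N{\left(d,T \right)} = - \frac{- 3 d + T}{8} = - \frac{T - 3 d}{8} = - \frac{T}{8} + \frac{3 d}{8}$)
$q{\left(R,y \right)} = -13 + y R^{2}$ ($q{\left(R,y \right)} = R R y - 13 = R^{2} y - 13 = y R^{2} - 13 = -13 + y R^{2}$)
$\frac{1}{-598 + \left(r + q{\left(N{\left(-1,2 \right)},16 \right)}\right)^{2}} = \frac{1}{-598 + \left(-21 - \left(13 - 16 \left(\left(- \frac{1}{8}\right) 2 + \frac{3}{8} \left(-1\right)\right)^{2}\right)\right)^{2}} = \frac{1}{-598 + \left(-21 - \left(13 - 16 \left(- \frac{1}{4} - \frac{3}{8}\right)^{2}\right)\right)^{2}} = \frac{1}{-598 + \left(-21 - \left(13 - 16 \left(- \frac{5}{8}\right)^{2}\right)\right)^{2}} = \frac{1}{-598 + \left(-21 + \left(-13 + 16 \cdot \frac{25}{64}\right)\right)^{2}} = \frac{1}{-598 + \left(-21 + \left(-13 + \frac{25}{4}\right)\right)^{2}} = \frac{1}{-598 + \left(-21 - \frac{27}{4}\right)^{2}} = \frac{1}{-598 + \left(- \frac{111}{4}\right)^{2}} = \frac{1}{-598 + \frac{12321}{16}} = \frac{1}{\frac{2753}{16}} = \frac{16}{2753}$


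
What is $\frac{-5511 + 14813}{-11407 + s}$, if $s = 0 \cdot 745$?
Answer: $- \frac{9302}{11407} \approx -0.81546$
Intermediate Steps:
$s = 0$
$\frac{-5511 + 14813}{-11407 + s} = \frac{-5511 + 14813}{-11407 + 0} = \frac{9302}{-11407} = 9302 \left(- \frac{1}{11407}\right) = - \frac{9302}{11407}$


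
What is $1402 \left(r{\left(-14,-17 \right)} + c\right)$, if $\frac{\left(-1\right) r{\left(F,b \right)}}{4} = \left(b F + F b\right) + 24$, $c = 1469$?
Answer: $-744462$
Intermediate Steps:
$r{\left(F,b \right)} = -96 - 8 F b$ ($r{\left(F,b \right)} = - 4 \left(\left(b F + F b\right) + 24\right) = - 4 \left(\left(F b + F b\right) + 24\right) = - 4 \left(2 F b + 24\right) = - 4 \left(24 + 2 F b\right) = -96 - 8 F b$)
$1402 \left(r{\left(-14,-17 \right)} + c\right) = 1402 \left(\left(-96 - \left(-112\right) \left(-17\right)\right) + 1469\right) = 1402 \left(\left(-96 - 1904\right) + 1469\right) = 1402 \left(-2000 + 1469\right) = 1402 \left(-531\right) = -744462$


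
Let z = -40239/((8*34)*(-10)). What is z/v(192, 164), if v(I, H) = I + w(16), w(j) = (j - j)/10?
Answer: 789/10240 ≈ 0.077051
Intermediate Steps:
w(j) = 0 (w(j) = 0*(1/10) = 0)
z = 2367/160 (z = -40239/(272*(-10)) = -40239/(-2720) = -40239*(-1/2720) = 2367/160 ≈ 14.794)
v(I, H) = I (v(I, H) = I + 0 = I)
z/v(192, 164) = (2367/160)/192 = (2367/160)*(1/192) = 789/10240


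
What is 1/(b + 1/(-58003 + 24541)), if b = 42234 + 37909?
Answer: 33462/2681745065 ≈ 1.2478e-5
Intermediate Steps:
b = 80143
1/(b + 1/(-58003 + 24541)) = 1/(80143 + 1/(-58003 + 24541)) = 1/(80143 + 1/(-33462)) = 1/(80143 - 1/33462) = 1/(2681745065/33462) = 33462/2681745065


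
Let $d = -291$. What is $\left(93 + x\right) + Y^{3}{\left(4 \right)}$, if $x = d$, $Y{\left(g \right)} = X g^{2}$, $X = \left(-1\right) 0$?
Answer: $-198$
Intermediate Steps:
$X = 0$
$Y{\left(g \right)} = 0$ ($Y{\left(g \right)} = 0 g^{2} = 0$)
$x = -291$
$\left(93 + x\right) + Y^{3}{\left(4 \right)} = \left(93 - 291\right) + 0^{3} = -198 + 0 = -198$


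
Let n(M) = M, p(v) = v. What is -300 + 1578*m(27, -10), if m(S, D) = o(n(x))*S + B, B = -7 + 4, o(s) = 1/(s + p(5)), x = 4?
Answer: -300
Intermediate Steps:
o(s) = 1/(5 + s) (o(s) = 1/(s + 5) = 1/(5 + s))
B = -3
m(S, D) = -3 + S/9 (m(S, D) = S/(5 + 4) - 3 = S/9 - 3 = -3 + S/9)
-300 + 1578*m(27, -10) = -300 + 1578*(-3 + (⅑)*27) = -300 + 1578*(-3 + 3) = -300 + 1578*0 = -300 + 0 = -300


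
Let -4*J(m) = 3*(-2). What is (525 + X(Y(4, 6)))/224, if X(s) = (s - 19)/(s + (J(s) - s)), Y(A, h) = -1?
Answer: 1535/672 ≈ 2.2842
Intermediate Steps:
J(m) = 3/2 (J(m) = -3*(-2)/4 = -¼*(-6) = 3/2)
X(s) = -38/3 + 2*s/3 (X(s) = (s - 19)/(s + (3/2 - s)) = (-19 + s)/(3/2) = (-19 + s)*(⅔) = -38/3 + 2*s/3)
(525 + X(Y(4, 6)))/224 = (525 + (-38/3 + (⅔)*(-1)))/224 = (525 + (-38/3 - ⅔))/224 = (525 - 40/3)/224 = (1/224)*(1535/3) = 1535/672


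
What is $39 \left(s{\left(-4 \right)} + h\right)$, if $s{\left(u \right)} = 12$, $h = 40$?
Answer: $2028$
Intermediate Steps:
$39 \left(s{\left(-4 \right)} + h\right) = 39 \left(12 + 40\right) = 39 \cdot 52 = 2028$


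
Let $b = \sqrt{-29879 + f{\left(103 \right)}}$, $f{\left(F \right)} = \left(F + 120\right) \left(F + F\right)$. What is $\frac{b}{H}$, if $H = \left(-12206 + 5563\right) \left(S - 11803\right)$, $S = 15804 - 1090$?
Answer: $- \frac{\sqrt{16059}}{19337773} \approx -6.5532 \cdot 10^{-6}$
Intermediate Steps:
$f{\left(F \right)} = 2 F \left(120 + F\right)$ ($f{\left(F \right)} = \left(120 + F\right) 2 F = 2 F \left(120 + F\right)$)
$S = 14714$
$H = -19337773$ ($H = \left(-12206 + 5563\right) \left(14714 - 11803\right) = \left(-6643\right) 2911 = -19337773$)
$b = \sqrt{16059}$ ($b = \sqrt{-29879 + 2 \cdot 103 \left(120 + 103\right)} = \sqrt{-29879 + 2 \cdot 103 \cdot 223} = \sqrt{-29879 + 45938} = \sqrt{16059} \approx 126.72$)
$\frac{b}{H} = \frac{\sqrt{16059}}{-19337773} = \sqrt{16059} \left(- \frac{1}{19337773}\right) = - \frac{\sqrt{16059}}{19337773}$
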